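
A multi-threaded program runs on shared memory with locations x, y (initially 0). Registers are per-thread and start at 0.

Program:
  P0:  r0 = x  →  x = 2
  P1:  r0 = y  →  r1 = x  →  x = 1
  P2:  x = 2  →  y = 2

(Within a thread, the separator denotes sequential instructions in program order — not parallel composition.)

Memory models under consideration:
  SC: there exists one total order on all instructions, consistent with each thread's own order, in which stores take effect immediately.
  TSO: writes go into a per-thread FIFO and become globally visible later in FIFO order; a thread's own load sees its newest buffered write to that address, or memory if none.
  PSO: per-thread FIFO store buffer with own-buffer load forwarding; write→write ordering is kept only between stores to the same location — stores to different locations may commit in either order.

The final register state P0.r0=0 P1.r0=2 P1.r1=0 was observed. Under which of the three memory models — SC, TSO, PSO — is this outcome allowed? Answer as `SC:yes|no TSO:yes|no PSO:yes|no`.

outcome vector order: (P0.r0,P1.r0,P1.r1)
under SC → (0,0,0), (0,0,2), (0,2,2), (1,0,0), (1,0,2), (1,2,2), (2,0,0), (2,0,2), (2,2,2)
under TSO → (0,0,0), (0,0,2), (0,2,2), (1,0,0), (1,0,2), (1,2,2), (2,0,0), (2,0,2), (2,2,2)
under PSO → (0,0,0), (0,0,2), (0,2,0), (0,2,2), (1,0,0), (1,0,2), (1,2,0), (1,2,2), (2,0,0), (2,0,2), (2,2,0), (2,2,2)
target (0,2,0) ∈ {PSO}

SC:no TSO:no PSO:yes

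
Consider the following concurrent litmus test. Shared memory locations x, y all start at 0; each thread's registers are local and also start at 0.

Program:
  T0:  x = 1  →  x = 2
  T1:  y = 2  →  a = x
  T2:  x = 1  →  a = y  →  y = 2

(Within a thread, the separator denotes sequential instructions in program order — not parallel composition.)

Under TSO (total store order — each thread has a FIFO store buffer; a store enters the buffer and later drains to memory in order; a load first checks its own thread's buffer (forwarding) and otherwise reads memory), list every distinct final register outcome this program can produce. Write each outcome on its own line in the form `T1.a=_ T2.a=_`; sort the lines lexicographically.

T1.a=0 T2.a=0
T1.a=0 T2.a=2
T1.a=1 T2.a=0
T1.a=1 T2.a=2
T1.a=2 T2.a=0
T1.a=2 T2.a=2

outcome vector order: (T1.a,T2.a)
|TSO outcomes| = 6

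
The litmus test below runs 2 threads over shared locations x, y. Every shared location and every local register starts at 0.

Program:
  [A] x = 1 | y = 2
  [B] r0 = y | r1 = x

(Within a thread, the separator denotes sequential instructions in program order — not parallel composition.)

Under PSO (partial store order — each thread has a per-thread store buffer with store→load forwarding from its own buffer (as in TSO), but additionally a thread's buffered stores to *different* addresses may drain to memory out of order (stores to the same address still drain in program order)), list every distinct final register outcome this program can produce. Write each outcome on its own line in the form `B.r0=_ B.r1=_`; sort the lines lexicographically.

outcome vector order: (B.r0,B.r1)
|PSO outcomes| = 4

B.r0=0 B.r1=0
B.r0=0 B.r1=1
B.r0=2 B.r1=0
B.r0=2 B.r1=1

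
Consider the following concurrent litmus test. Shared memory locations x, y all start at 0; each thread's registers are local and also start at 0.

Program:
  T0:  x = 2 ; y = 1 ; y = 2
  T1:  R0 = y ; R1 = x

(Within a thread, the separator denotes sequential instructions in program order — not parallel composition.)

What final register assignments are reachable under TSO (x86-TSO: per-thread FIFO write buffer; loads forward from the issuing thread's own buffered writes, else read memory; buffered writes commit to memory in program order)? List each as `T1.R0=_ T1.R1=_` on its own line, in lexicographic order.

outcome vector order: (T1.R0,T1.R1)
|TSO outcomes| = 4

T1.R0=0 T1.R1=0
T1.R0=0 T1.R1=2
T1.R0=1 T1.R1=2
T1.R0=2 T1.R1=2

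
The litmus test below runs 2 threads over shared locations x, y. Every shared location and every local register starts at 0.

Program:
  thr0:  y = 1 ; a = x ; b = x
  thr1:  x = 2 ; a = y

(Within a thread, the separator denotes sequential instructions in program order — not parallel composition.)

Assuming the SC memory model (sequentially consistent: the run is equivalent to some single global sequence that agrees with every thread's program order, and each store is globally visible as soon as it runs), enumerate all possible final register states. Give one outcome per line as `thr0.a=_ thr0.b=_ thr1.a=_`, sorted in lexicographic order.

outcome vector order: (thr0.a,thr0.b,thr1.a)
|SC outcomes| = 4

thr0.a=0 thr0.b=0 thr1.a=1
thr0.a=0 thr0.b=2 thr1.a=1
thr0.a=2 thr0.b=2 thr1.a=0
thr0.a=2 thr0.b=2 thr1.a=1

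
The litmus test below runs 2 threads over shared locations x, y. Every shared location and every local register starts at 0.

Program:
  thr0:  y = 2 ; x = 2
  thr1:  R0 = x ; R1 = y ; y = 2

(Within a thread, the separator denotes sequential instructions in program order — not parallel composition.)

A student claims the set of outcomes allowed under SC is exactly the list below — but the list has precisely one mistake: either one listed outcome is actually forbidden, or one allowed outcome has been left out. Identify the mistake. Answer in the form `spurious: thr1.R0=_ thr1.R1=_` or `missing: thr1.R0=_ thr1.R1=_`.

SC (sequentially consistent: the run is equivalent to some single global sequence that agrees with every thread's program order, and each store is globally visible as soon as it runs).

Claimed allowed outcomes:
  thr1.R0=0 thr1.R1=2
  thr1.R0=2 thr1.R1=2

outcome vector order: (thr1.R0,thr1.R1)
[SC] allowed = {0/0 0/2 2/2}
SC∖claimed = {0/0}

missing: thr1.R0=0 thr1.R1=0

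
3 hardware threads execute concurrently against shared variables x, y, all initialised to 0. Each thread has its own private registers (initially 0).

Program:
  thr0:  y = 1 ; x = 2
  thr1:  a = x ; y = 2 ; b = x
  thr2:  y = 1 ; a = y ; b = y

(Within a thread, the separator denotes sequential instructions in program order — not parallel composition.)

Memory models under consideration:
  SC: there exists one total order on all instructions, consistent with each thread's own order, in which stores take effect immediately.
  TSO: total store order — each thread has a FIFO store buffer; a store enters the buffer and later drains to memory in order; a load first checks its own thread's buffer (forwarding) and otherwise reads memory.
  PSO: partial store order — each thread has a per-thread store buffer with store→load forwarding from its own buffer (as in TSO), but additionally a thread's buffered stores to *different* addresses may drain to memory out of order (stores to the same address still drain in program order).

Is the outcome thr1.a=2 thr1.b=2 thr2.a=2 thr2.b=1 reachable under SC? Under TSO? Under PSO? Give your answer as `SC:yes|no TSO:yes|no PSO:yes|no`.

SC:no TSO:no PSO:yes

outcome vector order: (thr1.a,thr1.b,thr2.a,thr2.b)
[SC] allowed = {0/0/1/1; 0/0/1/2; 0/0/2/1; 0/0/2/2; 0/2/1/1; 0/2/1/2; 0/2/2/1; 0/2/2/2; 2/2/1/1; 2/2/1/2; 2/2/2/2}
[TSO] allowed = {0/0/1/1; 0/0/1/2; 0/0/2/1; 0/0/2/2; 0/2/1/1; 0/2/1/2; 0/2/2/1; 0/2/2/2; 2/2/1/1; 2/2/1/2; 2/2/2/2}
[PSO] allowed = {0/0/1/1; 0/0/1/2; 0/0/2/1; 0/0/2/2; 0/2/1/1; 0/2/1/2; 0/2/2/1; 0/2/2/2; 2/2/1/1; 2/2/1/2; 2/2/2/1; 2/2/2/2}
target 2/2/2/1 ∈ {PSO}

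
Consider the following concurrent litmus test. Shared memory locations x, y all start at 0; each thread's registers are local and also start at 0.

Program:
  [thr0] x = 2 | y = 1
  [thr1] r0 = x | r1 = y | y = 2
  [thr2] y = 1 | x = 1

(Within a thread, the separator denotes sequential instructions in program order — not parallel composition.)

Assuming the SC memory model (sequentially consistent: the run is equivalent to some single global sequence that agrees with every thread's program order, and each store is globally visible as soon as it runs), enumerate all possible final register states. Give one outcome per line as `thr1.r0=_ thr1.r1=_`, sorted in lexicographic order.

outcome vector order: (thr1.r0,thr1.r1)
|SC outcomes| = 5

thr1.r0=0 thr1.r1=0
thr1.r0=0 thr1.r1=1
thr1.r0=1 thr1.r1=1
thr1.r0=2 thr1.r1=0
thr1.r0=2 thr1.r1=1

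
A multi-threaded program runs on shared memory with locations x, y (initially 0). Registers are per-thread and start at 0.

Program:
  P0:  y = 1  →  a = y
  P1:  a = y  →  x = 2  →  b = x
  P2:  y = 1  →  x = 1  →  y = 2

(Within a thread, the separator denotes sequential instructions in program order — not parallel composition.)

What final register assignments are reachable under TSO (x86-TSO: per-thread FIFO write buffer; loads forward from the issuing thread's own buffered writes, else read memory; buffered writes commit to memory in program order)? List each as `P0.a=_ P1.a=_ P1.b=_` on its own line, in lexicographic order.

outcome vector order: (P0.a,P1.a,P1.b)
|TSO outcomes| = 10

P0.a=1 P1.a=0 P1.b=1
P0.a=1 P1.a=0 P1.b=2
P0.a=1 P1.a=1 P1.b=1
P0.a=1 P1.a=1 P1.b=2
P0.a=1 P1.a=2 P1.b=2
P0.a=2 P1.a=0 P1.b=1
P0.a=2 P1.a=0 P1.b=2
P0.a=2 P1.a=1 P1.b=1
P0.a=2 P1.a=1 P1.b=2
P0.a=2 P1.a=2 P1.b=2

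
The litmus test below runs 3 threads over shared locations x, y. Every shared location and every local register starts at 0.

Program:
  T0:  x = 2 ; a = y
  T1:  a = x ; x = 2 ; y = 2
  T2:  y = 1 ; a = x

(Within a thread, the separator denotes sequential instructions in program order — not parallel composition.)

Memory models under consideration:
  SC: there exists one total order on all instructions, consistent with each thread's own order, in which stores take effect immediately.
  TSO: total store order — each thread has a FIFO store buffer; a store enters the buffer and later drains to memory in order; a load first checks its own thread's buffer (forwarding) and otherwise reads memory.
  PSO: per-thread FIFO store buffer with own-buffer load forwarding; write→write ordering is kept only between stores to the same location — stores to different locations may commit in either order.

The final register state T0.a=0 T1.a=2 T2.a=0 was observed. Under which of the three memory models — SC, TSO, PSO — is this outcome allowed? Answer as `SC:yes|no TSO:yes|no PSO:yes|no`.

SC:no TSO:yes PSO:yes

outcome vector order: (T0.a,T1.a,T2.a)
under SC → <0 0 2>, <0 2 2>, <1 0 0>, <1 0 2>, <1 2 0>, <1 2 2>, <2 0 0>, <2 0 2>, <2 2 0>, <2 2 2>
under TSO → <0 0 0>, <0 0 2>, <0 2 0>, <0 2 2>, <1 0 0>, <1 0 2>, <1 2 0>, <1 2 2>, <2 0 0>, <2 0 2>, <2 2 0>, <2 2 2>
under PSO → <0 0 0>, <0 0 2>, <0 2 0>, <0 2 2>, <1 0 0>, <1 0 2>, <1 2 0>, <1 2 2>, <2 0 0>, <2 0 2>, <2 2 0>, <2 2 2>
target <0 2 0> ∈ {TSO,PSO}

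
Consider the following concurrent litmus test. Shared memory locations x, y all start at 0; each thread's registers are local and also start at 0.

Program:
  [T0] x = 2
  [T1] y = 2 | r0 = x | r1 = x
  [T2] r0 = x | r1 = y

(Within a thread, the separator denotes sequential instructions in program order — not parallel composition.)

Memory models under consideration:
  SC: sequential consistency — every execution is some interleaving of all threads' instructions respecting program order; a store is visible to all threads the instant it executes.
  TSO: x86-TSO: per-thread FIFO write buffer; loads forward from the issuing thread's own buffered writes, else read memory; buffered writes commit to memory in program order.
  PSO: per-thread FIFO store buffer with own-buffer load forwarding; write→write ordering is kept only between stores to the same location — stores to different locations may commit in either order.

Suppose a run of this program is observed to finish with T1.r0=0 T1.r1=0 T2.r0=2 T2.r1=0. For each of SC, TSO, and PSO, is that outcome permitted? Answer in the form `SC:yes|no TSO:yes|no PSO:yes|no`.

outcome vector order: (T1.r0,T1.r1,T2.r0,T2.r1)
under SC → (0,0,0,0) (0,0,0,2) (0,0,2,2) (0,2,0,0) (0,2,0,2) (0,2,2,2) (2,2,0,0) (2,2,0,2) (2,2,2,0) (2,2,2,2)
under TSO → (0,0,0,0) (0,0,0,2) (0,0,2,0) (0,0,2,2) (0,2,0,0) (0,2,0,2) (0,2,2,0) (0,2,2,2) (2,2,0,0) (2,2,0,2) (2,2,2,0) (2,2,2,2)
under PSO → (0,0,0,0) (0,0,0,2) (0,0,2,0) (0,0,2,2) (0,2,0,0) (0,2,0,2) (0,2,2,0) (0,2,2,2) (2,2,0,0) (2,2,0,2) (2,2,2,0) (2,2,2,2)
target (0,0,2,0) ∈ {TSO,PSO}

SC:no TSO:yes PSO:yes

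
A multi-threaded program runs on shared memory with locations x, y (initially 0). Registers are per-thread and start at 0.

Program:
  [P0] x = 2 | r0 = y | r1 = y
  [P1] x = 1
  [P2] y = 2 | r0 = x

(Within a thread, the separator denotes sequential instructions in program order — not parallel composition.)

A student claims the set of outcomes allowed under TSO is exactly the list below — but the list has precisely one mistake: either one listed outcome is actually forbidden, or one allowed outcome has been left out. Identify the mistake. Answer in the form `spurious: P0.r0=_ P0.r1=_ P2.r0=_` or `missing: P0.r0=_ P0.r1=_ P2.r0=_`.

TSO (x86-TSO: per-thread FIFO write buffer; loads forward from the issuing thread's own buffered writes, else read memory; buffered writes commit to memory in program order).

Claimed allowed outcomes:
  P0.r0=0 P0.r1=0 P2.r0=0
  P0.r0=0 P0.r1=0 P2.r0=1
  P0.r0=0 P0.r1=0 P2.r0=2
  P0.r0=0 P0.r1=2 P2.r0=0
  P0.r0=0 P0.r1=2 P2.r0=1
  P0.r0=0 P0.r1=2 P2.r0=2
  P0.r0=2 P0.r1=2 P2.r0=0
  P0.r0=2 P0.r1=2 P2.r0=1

outcome vector order: (P0.r0,P0.r1,P2.r0)
TSO: 9 outcomes — {000 001 002 020 021 022 220 221 222}
TSO∖claimed = {222}

missing: P0.r0=2 P0.r1=2 P2.r0=2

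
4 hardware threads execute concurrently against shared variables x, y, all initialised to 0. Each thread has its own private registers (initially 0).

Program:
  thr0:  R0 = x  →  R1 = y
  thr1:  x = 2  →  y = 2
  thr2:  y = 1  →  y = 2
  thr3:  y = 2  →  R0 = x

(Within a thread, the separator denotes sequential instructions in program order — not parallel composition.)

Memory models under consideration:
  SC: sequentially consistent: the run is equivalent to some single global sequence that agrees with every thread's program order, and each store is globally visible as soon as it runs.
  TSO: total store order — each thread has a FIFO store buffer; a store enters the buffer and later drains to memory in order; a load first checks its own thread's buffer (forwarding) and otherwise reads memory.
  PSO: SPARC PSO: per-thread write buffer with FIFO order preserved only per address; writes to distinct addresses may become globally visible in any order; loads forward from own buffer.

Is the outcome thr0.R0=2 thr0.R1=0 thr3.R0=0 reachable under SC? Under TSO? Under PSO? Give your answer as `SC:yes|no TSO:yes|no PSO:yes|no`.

outcome vector order: (thr0.R0,thr0.R1,thr3.R0)
SC (11): <0 0 0> <0 0 2> <0 1 0> <0 1 2> <0 2 0> <0 2 2> <2 0 2> <2 1 0> <2 1 2> <2 2 0> <2 2 2>
TSO (12): <0 0 0> <0 0 2> <0 1 0> <0 1 2> <0 2 0> <0 2 2> <2 0 0> <2 0 2> <2 1 0> <2 1 2> <2 2 0> <2 2 2>
PSO (12): <0 0 0> <0 0 2> <0 1 0> <0 1 2> <0 2 0> <0 2 2> <2 0 0> <2 0 2> <2 1 0> <2 1 2> <2 2 0> <2 2 2>
target <2 0 0> ∈ {TSO,PSO}

SC:no TSO:yes PSO:yes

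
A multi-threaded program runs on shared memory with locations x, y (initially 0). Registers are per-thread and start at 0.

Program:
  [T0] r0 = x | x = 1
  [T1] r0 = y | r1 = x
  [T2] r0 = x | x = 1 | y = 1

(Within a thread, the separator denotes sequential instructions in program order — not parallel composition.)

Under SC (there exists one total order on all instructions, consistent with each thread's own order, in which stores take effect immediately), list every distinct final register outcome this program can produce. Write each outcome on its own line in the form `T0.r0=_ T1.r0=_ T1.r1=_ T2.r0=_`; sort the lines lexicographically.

outcome vector order: (T0.r0,T1.r0,T1.r1,T2.r0)
|SC outcomes| = 9

T0.r0=0 T1.r0=0 T1.r1=0 T2.r0=0
T0.r0=0 T1.r0=0 T1.r1=0 T2.r0=1
T0.r0=0 T1.r0=0 T1.r1=1 T2.r0=0
T0.r0=0 T1.r0=0 T1.r1=1 T2.r0=1
T0.r0=0 T1.r0=1 T1.r1=1 T2.r0=0
T0.r0=0 T1.r0=1 T1.r1=1 T2.r0=1
T0.r0=1 T1.r0=0 T1.r1=0 T2.r0=0
T0.r0=1 T1.r0=0 T1.r1=1 T2.r0=0
T0.r0=1 T1.r0=1 T1.r1=1 T2.r0=0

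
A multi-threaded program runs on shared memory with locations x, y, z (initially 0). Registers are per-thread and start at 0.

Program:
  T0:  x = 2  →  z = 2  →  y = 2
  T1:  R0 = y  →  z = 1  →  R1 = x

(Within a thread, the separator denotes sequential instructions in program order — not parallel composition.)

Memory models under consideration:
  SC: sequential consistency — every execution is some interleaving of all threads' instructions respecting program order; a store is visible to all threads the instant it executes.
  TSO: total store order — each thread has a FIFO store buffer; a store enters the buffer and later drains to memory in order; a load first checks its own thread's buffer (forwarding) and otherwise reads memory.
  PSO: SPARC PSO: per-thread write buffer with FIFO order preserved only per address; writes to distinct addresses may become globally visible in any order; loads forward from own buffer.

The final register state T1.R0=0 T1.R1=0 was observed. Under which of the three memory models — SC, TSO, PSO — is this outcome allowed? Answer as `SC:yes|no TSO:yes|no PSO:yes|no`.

SC:yes TSO:yes PSO:yes

outcome vector order: (T1.R0,T1.R1)
SC: 3 outcomes — {00 02 22}
TSO: 3 outcomes — {00 02 22}
PSO: 4 outcomes — {00 02 20 22}
target 00 ∈ {SC,TSO,PSO}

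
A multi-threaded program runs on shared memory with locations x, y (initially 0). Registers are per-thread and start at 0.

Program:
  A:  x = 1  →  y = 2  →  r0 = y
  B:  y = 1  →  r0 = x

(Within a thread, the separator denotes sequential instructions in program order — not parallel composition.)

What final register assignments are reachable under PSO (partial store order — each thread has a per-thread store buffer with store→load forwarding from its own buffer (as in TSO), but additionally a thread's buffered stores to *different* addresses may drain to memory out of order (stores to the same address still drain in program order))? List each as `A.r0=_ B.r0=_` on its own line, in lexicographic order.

outcome vector order: (A.r0,B.r0)
|PSO outcomes| = 4

A.r0=1 B.r0=0
A.r0=1 B.r0=1
A.r0=2 B.r0=0
A.r0=2 B.r0=1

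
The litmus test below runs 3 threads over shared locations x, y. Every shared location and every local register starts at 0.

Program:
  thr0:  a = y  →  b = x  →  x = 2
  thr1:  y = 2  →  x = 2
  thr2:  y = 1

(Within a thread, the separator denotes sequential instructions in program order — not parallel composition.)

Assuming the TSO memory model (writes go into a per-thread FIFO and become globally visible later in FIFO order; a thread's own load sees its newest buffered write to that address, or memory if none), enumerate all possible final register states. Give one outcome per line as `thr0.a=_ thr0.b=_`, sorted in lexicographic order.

outcome vector order: (thr0.a,thr0.b)
|TSO outcomes| = 6

thr0.a=0 thr0.b=0
thr0.a=0 thr0.b=2
thr0.a=1 thr0.b=0
thr0.a=1 thr0.b=2
thr0.a=2 thr0.b=0
thr0.a=2 thr0.b=2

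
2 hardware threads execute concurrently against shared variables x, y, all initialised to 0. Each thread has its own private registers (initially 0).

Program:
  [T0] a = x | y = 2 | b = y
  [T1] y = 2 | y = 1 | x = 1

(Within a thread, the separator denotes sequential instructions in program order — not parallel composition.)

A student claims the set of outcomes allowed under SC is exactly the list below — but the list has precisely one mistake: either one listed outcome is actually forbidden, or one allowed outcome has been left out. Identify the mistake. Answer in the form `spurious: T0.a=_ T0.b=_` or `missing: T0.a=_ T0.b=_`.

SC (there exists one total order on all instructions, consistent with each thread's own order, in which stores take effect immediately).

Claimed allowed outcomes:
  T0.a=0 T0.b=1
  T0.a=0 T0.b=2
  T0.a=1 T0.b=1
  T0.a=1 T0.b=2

spurious: T0.a=1 T0.b=1

outcome vector order: (T0.a,T0.b)
[SC] allowed = {<0 1>, <0 2>, <1 2>}
claimed∖SC = {<1 1>}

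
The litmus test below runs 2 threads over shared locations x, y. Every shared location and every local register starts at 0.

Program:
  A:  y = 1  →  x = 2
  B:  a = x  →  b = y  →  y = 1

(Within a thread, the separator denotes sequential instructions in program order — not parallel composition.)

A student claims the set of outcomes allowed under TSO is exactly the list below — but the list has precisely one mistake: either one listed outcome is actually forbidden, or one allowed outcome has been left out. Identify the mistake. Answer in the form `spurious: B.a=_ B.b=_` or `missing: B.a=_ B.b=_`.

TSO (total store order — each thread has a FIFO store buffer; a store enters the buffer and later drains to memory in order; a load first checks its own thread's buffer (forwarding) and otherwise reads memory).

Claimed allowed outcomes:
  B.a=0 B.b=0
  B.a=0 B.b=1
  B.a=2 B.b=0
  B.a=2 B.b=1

spurious: B.a=2 B.b=0

outcome vector order: (B.a,B.b)
TSO: 3 outcomes — {0/0 0/1 2/1}
claimed∖TSO = {2/0}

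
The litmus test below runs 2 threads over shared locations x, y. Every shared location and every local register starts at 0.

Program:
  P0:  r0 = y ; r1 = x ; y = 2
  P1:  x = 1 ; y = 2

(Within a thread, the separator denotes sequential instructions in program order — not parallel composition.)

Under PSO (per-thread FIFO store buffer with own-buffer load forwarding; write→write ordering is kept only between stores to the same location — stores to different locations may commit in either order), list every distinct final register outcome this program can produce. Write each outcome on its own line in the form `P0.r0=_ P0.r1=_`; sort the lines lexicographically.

P0.r0=0 P0.r1=0
P0.r0=0 P0.r1=1
P0.r0=2 P0.r1=0
P0.r0=2 P0.r1=1

outcome vector order: (P0.r0,P0.r1)
|PSO outcomes| = 4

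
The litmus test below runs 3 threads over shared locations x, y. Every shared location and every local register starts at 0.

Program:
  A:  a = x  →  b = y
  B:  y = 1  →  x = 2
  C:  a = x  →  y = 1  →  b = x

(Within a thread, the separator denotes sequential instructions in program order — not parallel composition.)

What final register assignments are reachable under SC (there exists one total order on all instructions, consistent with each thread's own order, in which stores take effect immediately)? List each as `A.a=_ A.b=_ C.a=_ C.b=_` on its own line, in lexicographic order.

A.a=0 A.b=0 C.a=0 C.b=0
A.a=0 A.b=0 C.a=0 C.b=2
A.a=0 A.b=0 C.a=2 C.b=2
A.a=0 A.b=1 C.a=0 C.b=0
A.a=0 A.b=1 C.a=0 C.b=2
A.a=0 A.b=1 C.a=2 C.b=2
A.a=2 A.b=1 C.a=0 C.b=0
A.a=2 A.b=1 C.a=0 C.b=2
A.a=2 A.b=1 C.a=2 C.b=2

outcome vector order: (A.a,A.b,C.a,C.b)
|SC outcomes| = 9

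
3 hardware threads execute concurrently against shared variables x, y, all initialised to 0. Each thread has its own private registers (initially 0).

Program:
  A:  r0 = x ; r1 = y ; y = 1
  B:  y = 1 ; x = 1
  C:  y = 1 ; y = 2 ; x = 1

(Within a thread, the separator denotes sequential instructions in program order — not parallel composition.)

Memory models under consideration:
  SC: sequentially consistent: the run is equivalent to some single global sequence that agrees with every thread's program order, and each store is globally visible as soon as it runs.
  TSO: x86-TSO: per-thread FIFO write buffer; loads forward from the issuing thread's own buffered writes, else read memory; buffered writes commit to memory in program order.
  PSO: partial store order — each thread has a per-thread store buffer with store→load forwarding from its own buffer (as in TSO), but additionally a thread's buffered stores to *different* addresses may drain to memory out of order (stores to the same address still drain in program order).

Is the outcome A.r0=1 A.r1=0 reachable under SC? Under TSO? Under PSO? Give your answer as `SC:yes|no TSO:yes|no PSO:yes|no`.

outcome vector order: (A.r0,A.r1)
SC (5): (0,0); (0,1); (0,2); (1,1); (1,2)
TSO (5): (0,0); (0,1); (0,2); (1,1); (1,2)
PSO (6): (0,0); (0,1); (0,2); (1,0); (1,1); (1,2)
target (1,0) ∈ {PSO}

SC:no TSO:no PSO:yes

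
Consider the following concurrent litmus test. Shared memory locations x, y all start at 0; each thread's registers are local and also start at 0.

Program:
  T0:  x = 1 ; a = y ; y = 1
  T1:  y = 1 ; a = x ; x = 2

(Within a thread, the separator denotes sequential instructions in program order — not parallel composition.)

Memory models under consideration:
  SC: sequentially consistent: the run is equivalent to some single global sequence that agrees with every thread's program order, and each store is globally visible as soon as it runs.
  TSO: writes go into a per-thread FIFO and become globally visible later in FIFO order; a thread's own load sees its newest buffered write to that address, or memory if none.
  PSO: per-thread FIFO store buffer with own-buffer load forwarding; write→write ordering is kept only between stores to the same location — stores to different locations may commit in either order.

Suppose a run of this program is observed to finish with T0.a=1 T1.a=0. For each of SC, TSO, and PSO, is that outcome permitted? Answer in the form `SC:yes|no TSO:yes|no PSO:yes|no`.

SC:yes TSO:yes PSO:yes

outcome vector order: (T0.a,T1.a)
SC: 3 outcomes — {<0 1> <1 0> <1 1>}
TSO: 4 outcomes — {<0 0> <0 1> <1 0> <1 1>}
PSO: 4 outcomes — {<0 0> <0 1> <1 0> <1 1>}
target <1 0> ∈ {SC,TSO,PSO}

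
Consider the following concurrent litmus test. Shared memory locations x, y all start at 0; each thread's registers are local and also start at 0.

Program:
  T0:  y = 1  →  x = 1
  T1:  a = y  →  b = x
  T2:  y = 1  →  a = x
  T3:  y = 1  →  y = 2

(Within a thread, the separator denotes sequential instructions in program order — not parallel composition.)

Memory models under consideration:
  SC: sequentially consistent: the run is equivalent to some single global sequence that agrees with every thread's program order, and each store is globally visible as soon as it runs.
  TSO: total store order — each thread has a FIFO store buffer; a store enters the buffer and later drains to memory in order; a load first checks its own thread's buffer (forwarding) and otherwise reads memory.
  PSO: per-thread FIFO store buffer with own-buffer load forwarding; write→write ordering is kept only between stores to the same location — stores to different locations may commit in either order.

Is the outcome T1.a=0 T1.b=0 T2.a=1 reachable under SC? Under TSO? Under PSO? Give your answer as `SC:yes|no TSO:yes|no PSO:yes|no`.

SC:yes TSO:yes PSO:yes

outcome vector order: (T1.a,T1.b,T2.a)
SC (12): 000; 001; 010; 011; 100; 101; 110; 111; 200; 201; 210; 211
TSO (12): 000; 001; 010; 011; 100; 101; 110; 111; 200; 201; 210; 211
PSO (12): 000; 001; 010; 011; 100; 101; 110; 111; 200; 201; 210; 211
target 001 ∈ {SC,TSO,PSO}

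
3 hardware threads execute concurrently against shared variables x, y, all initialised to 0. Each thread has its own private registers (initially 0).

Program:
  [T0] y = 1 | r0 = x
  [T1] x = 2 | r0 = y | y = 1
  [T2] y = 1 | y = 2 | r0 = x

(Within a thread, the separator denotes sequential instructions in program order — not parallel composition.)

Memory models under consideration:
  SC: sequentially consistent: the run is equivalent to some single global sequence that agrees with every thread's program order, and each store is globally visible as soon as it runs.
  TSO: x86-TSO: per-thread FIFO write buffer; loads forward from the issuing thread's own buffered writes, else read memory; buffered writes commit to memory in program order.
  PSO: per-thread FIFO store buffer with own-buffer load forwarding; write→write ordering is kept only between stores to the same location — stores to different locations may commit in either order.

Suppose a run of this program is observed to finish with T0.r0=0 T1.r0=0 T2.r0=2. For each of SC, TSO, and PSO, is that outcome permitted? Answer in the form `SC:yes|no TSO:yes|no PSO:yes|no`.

SC:no TSO:yes PSO:yes

outcome vector order: (T0.r0,T1.r0,T2.r0)
SC: 9 outcomes — {(0,1,0); (0,1,2); (0,2,0); (0,2,2); (2,0,2); (2,1,0); (2,1,2); (2,2,0); (2,2,2)}
TSO: 12 outcomes — {(0,0,0); (0,0,2); (0,1,0); (0,1,2); (0,2,0); (0,2,2); (2,0,0); (2,0,2); (2,1,0); (2,1,2); (2,2,0); (2,2,2)}
PSO: 12 outcomes — {(0,0,0); (0,0,2); (0,1,0); (0,1,2); (0,2,0); (0,2,2); (2,0,0); (2,0,2); (2,1,0); (2,1,2); (2,2,0); (2,2,2)}
target (0,0,2) ∈ {TSO,PSO}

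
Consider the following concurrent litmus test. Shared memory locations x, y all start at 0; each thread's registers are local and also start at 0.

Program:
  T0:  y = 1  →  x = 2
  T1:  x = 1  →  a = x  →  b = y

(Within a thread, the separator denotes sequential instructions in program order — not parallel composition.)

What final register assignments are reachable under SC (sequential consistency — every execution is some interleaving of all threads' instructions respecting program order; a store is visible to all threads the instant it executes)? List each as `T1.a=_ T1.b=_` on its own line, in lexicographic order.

T1.a=1 T1.b=0
T1.a=1 T1.b=1
T1.a=2 T1.b=1

outcome vector order: (T1.a,T1.b)
|SC outcomes| = 3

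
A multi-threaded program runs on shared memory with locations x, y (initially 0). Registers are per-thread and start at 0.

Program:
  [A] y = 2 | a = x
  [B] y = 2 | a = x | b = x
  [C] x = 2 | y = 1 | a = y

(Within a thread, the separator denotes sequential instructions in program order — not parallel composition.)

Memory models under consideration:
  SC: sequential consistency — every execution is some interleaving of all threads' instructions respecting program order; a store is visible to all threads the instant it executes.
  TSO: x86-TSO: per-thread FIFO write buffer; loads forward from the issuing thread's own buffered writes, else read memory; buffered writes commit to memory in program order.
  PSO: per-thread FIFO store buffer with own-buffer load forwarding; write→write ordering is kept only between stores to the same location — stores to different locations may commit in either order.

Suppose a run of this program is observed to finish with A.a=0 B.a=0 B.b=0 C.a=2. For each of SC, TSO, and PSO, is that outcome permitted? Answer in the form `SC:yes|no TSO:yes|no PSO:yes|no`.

outcome vector order: (A.a,B.a,B.b,C.a)
under SC → 0/0/0/1, 0/0/2/1, 0/2/2/1, 0/2/2/2, 2/0/0/1, 2/0/0/2, 2/0/2/1, 2/0/2/2, 2/2/2/1, 2/2/2/2
under TSO → 0/0/0/1, 0/0/0/2, 0/0/2/1, 0/0/2/2, 0/2/2/1, 0/2/2/2, 2/0/0/1, 2/0/0/2, 2/0/2/1, 2/0/2/2, 2/2/2/1, 2/2/2/2
under PSO → 0/0/0/1, 0/0/0/2, 0/0/2/1, 0/0/2/2, 0/2/2/1, 0/2/2/2, 2/0/0/1, 2/0/0/2, 2/0/2/1, 2/0/2/2, 2/2/2/1, 2/2/2/2
target 0/0/0/2 ∈ {TSO,PSO}

SC:no TSO:yes PSO:yes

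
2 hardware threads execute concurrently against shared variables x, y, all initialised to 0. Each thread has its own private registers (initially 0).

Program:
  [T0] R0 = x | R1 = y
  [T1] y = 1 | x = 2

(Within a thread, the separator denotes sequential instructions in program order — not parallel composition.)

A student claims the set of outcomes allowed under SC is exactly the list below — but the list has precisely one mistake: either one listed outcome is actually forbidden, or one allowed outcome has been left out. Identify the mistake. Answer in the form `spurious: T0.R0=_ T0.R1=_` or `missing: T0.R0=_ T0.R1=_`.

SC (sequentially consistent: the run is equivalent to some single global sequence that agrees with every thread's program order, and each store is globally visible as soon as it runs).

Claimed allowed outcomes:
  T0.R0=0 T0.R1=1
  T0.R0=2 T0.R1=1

missing: T0.R0=0 T0.R1=0

outcome vector order: (T0.R0,T0.R1)
SC (3): 00 01 21
SC∖claimed = {00}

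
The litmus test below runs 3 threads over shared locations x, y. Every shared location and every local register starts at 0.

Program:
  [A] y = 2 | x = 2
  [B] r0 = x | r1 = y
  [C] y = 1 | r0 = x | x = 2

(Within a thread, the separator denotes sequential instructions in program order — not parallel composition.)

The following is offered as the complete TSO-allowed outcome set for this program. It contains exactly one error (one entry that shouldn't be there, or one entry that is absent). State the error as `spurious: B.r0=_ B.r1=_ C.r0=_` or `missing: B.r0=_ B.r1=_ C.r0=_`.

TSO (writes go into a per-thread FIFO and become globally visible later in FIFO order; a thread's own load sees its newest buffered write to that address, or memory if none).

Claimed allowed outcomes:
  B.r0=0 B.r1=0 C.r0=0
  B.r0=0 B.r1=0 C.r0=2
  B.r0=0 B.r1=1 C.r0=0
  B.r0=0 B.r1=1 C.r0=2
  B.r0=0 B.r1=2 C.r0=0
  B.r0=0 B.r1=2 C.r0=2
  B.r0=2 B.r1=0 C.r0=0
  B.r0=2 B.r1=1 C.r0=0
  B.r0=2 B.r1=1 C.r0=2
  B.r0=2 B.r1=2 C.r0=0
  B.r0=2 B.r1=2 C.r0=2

spurious: B.r0=2 B.r1=0 C.r0=0

outcome vector order: (B.r0,B.r1,C.r0)
TSO (10): <0 0 0> <0 0 2> <0 1 0> <0 1 2> <0 2 0> <0 2 2> <2 1 0> <2 1 2> <2 2 0> <2 2 2>
claimed∖TSO = {<2 0 0>}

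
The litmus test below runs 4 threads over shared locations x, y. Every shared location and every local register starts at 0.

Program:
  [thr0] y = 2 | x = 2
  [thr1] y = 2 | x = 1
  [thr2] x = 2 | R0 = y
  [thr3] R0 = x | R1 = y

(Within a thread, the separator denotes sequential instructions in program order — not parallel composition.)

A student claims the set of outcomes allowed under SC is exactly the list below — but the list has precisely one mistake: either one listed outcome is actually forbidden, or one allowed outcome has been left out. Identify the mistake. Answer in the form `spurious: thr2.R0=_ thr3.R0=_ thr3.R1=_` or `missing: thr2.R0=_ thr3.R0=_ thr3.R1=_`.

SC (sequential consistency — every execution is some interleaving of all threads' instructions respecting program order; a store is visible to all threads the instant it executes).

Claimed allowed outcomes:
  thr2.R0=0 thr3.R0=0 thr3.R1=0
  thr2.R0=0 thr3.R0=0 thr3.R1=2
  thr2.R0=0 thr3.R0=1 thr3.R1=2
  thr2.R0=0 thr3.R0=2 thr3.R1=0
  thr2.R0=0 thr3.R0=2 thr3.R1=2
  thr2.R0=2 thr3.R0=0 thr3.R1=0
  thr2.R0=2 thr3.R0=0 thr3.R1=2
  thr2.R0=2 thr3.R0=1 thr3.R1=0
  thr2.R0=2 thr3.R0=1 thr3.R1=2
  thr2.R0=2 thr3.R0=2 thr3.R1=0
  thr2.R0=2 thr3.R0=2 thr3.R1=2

spurious: thr2.R0=2 thr3.R0=1 thr3.R1=0

outcome vector order: (thr2.R0,thr3.R0,thr3.R1)
SC: 10 outcomes — {<0 0 0>; <0 0 2>; <0 1 2>; <0 2 0>; <0 2 2>; <2 0 0>; <2 0 2>; <2 1 2>; <2 2 0>; <2 2 2>}
claimed∖SC = {<2 1 0>}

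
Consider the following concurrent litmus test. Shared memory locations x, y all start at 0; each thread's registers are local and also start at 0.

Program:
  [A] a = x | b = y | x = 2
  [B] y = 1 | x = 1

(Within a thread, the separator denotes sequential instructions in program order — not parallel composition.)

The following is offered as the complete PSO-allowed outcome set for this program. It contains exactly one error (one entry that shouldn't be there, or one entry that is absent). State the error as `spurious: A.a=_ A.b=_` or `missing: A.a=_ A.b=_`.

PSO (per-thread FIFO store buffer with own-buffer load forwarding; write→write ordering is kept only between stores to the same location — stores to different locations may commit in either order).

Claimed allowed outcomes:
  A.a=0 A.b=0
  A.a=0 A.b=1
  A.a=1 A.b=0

missing: A.a=1 A.b=1

outcome vector order: (A.a,A.b)
PSO: 4 outcomes — {<0 0> <0 1> <1 0> <1 1>}
PSO∖claimed = {<1 1>}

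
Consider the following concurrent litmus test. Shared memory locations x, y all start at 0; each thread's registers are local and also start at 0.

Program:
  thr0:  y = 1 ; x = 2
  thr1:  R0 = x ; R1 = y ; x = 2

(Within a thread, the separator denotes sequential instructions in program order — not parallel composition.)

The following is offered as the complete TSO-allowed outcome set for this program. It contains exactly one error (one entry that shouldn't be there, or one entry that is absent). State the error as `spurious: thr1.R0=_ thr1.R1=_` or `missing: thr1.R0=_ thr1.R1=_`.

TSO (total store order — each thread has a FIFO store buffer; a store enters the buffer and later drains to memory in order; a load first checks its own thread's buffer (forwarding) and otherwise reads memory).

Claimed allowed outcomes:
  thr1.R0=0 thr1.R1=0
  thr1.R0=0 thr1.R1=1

outcome vector order: (thr1.R0,thr1.R1)
under TSO → <0 0> <0 1> <2 1>
TSO∖claimed = {<2 1>}

missing: thr1.R0=2 thr1.R1=1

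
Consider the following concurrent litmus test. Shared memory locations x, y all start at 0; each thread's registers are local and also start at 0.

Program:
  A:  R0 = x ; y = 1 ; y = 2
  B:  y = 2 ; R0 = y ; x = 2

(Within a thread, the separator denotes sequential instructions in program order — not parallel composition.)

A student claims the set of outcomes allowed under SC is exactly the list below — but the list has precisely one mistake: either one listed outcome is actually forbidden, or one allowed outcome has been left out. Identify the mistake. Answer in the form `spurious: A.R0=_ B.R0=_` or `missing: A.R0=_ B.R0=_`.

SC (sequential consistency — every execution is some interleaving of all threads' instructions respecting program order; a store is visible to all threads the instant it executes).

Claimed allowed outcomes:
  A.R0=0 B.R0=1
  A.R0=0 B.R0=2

outcome vector order: (A.R0,B.R0)
[SC] allowed = {(0,1); (0,2); (2,2)}
SC∖claimed = {(2,2)}

missing: A.R0=2 B.R0=2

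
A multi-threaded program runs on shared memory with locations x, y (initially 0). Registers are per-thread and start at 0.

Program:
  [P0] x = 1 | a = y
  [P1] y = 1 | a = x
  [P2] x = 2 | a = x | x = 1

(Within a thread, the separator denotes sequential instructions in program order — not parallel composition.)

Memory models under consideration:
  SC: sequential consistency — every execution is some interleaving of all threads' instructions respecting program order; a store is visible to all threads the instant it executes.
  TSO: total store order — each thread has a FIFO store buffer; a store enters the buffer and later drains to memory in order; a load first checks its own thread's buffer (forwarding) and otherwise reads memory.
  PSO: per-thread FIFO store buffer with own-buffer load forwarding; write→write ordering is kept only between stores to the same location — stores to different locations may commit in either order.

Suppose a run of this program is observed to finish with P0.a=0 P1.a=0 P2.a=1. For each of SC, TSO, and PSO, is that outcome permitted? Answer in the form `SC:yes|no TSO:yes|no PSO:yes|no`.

outcome vector order: (P0.a,P1.a,P2.a)
SC: 9 outcomes — {0/1/1, 0/1/2, 0/2/2, 1/0/1, 1/0/2, 1/1/1, 1/1/2, 1/2/1, 1/2/2}
TSO: 12 outcomes — {0/0/1, 0/0/2, 0/1/1, 0/1/2, 0/2/1, 0/2/2, 1/0/1, 1/0/2, 1/1/1, 1/1/2, 1/2/1, 1/2/2}
PSO: 12 outcomes — {0/0/1, 0/0/2, 0/1/1, 0/1/2, 0/2/1, 0/2/2, 1/0/1, 1/0/2, 1/1/1, 1/1/2, 1/2/1, 1/2/2}
target 0/0/1 ∈ {TSO,PSO}

SC:no TSO:yes PSO:yes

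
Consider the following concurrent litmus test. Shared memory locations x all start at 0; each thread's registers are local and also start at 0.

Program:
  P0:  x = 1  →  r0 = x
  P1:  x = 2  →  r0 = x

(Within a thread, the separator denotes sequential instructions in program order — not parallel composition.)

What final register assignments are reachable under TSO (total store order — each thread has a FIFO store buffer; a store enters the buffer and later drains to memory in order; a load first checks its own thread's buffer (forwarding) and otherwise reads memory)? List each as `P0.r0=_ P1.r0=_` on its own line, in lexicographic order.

outcome vector order: (P0.r0,P1.r0)
|TSO outcomes| = 3

P0.r0=1 P1.r0=1
P0.r0=1 P1.r0=2
P0.r0=2 P1.r0=2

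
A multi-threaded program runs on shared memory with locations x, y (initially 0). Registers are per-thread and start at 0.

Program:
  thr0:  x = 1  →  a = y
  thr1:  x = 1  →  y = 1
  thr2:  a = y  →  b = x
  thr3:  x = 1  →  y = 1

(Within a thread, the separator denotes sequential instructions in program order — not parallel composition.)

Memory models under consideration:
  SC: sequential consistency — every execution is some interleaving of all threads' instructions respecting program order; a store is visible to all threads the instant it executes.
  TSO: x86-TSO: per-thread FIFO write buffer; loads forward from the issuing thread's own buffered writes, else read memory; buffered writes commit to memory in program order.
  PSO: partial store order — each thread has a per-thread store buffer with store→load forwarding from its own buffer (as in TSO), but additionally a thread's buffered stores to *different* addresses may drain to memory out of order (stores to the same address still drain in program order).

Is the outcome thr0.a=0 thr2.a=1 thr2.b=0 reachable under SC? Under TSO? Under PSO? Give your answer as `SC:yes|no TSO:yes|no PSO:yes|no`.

SC:no TSO:no PSO:yes

outcome vector order: (thr0.a,thr2.a,thr2.b)
SC (6): <0 0 0>; <0 0 1>; <0 1 1>; <1 0 0>; <1 0 1>; <1 1 1>
TSO (6): <0 0 0>; <0 0 1>; <0 1 1>; <1 0 0>; <1 0 1>; <1 1 1>
PSO (8): <0 0 0>; <0 0 1>; <0 1 0>; <0 1 1>; <1 0 0>; <1 0 1>; <1 1 0>; <1 1 1>
target <0 1 0> ∈ {PSO}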